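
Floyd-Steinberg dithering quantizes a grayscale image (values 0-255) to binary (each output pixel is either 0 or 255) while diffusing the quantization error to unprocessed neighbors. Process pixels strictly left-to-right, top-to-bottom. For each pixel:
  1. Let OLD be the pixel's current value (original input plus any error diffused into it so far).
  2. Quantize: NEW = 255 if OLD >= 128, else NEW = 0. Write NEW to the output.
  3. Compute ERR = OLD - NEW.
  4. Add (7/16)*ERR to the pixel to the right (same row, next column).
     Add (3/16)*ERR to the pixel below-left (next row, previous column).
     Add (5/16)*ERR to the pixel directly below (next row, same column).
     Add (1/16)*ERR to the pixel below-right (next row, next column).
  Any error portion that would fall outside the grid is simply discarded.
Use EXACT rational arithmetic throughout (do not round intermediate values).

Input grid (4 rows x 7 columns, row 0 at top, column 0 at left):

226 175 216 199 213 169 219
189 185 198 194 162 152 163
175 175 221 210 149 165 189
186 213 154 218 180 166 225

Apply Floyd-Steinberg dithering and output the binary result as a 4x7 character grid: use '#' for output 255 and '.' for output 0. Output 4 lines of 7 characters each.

Answer: #######
#.#.#.#
####.##
#.###.#

Derivation:
(0,0): OLD=226 → NEW=255, ERR=-29
(0,1): OLD=2597/16 → NEW=255, ERR=-1483/16
(0,2): OLD=44915/256 → NEW=255, ERR=-20365/256
(0,3): OLD=672549/4096 → NEW=255, ERR=-371931/4096
(0,4): OLD=11355651/65536 → NEW=255, ERR=-5356029/65536
(0,5): OLD=139717141/1048576 → NEW=255, ERR=-127669739/1048576
(0,6): OLD=2780522131/16777216 → NEW=255, ERR=-1497667949/16777216
(1,0): OLD=41615/256 → NEW=255, ERR=-23665/256
(1,1): OLD=202473/2048 → NEW=0, ERR=202473/2048
(1,2): OLD=12686109/65536 → NEW=255, ERR=-4025571/65536
(1,3): OLD=31052185/262144 → NEW=0, ERR=31052185/262144
(1,4): OLD=2680664299/16777216 → NEW=255, ERR=-1597525781/16777216
(1,5): OLD=6770891227/134217728 → NEW=0, ERR=6770891227/134217728
(1,6): OLD=321187628661/2147483648 → NEW=255, ERR=-226420701579/2147483648
(2,0): OLD=5395219/32768 → NEW=255, ERR=-2960621/32768
(2,1): OLD=156312833/1048576 → NEW=255, ERR=-111074047/1048576
(2,2): OLD=3084493123/16777216 → NEW=255, ERR=-1193696957/16777216
(2,3): OLD=26064571371/134217728 → NEW=255, ERR=-8160949269/134217728
(2,4): OLD=117579389915/1073741824 → NEW=0, ERR=117579389915/1073741824
(2,5): OLD=6973394182985/34359738368 → NEW=255, ERR=-1788339100855/34359738368
(2,6): OLD=75005167146639/549755813888 → NEW=255, ERR=-65182565394801/549755813888
(3,0): OLD=2313640675/16777216 → NEW=255, ERR=-1964549405/16777216
(3,1): OLD=14721026855/134217728 → NEW=0, ERR=14721026855/134217728
(3,2): OLD=173655732837/1073741824 → NEW=255, ERR=-100148432283/1073741824
(3,3): OLD=748519012467/4294967296 → NEW=255, ERR=-346697648013/4294967296
(3,4): OLD=90899460282083/549755813888 → NEW=255, ERR=-49288272259357/549755813888
(3,5): OLD=418359679627353/4398046511104 → NEW=0, ERR=418359679627353/4398046511104
(3,6): OLD=15925275176664391/70368744177664 → NEW=255, ERR=-2018754588639929/70368744177664
Row 0: #######
Row 1: #.#.#.#
Row 2: ####.##
Row 3: #.###.#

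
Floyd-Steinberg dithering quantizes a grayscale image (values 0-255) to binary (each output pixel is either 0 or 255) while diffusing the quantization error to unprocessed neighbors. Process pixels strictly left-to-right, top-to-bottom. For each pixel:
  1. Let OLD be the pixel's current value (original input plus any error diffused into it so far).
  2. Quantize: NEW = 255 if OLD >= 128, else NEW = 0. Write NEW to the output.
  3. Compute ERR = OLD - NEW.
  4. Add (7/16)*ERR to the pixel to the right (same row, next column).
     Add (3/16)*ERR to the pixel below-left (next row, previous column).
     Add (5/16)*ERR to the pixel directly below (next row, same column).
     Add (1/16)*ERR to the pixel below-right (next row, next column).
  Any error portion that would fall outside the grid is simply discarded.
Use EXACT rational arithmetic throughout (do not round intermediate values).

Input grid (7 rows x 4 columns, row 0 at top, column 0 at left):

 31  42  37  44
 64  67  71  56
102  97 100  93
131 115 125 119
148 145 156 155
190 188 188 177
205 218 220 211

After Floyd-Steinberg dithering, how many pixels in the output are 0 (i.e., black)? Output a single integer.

(0,0): OLD=31 → NEW=0, ERR=31
(0,1): OLD=889/16 → NEW=0, ERR=889/16
(0,2): OLD=15695/256 → NEW=0, ERR=15695/256
(0,3): OLD=290089/4096 → NEW=0, ERR=290089/4096
(1,0): OLD=21531/256 → NEW=0, ERR=21531/256
(1,1): OLD=275645/2048 → NEW=255, ERR=-246595/2048
(1,2): OLD=3554177/65536 → NEW=0, ERR=3554177/65536
(1,3): OLD=110824535/1048576 → NEW=0, ERR=110824535/1048576
(2,0): OLD=3463791/32768 → NEW=0, ERR=3463791/32768
(2,1): OLD=126924213/1048576 → NEW=0, ERR=126924213/1048576
(2,2): OLD=382092777/2097152 → NEW=255, ERR=-152680983/2097152
(2,3): OLD=3273774309/33554432 → NEW=0, ERR=3273774309/33554432
(3,0): OLD=3132794495/16777216 → NEW=255, ERR=-1145395585/16777216
(3,1): OLD=31115362785/268435456 → NEW=0, ERR=31115362785/268435456
(3,2): OLD=768025804319/4294967296 → NEW=255, ERR=-327190856161/4294967296
(3,3): OLD=7669806643033/68719476736 → NEW=0, ERR=7669806643033/68719476736
(4,0): OLD=637369601363/4294967296 → NEW=255, ERR=-457847059117/4294967296
(4,1): OLD=3986914948729/34359738368 → NEW=0, ERR=3986914948729/34359738368
(4,2): OLD=232140307524441/1099511627776 → NEW=255, ERR=-48235157558439/1099511627776
(4,3): OLD=2918966406240831/17592186044416 → NEW=255, ERR=-1567041035085249/17592186044416
(5,0): OLD=98100467120227/549755813888 → NEW=255, ERR=-42087265421213/549755813888
(5,1): OLD=3094101332440597/17592186044416 → NEW=255, ERR=-1391906108885483/17592186044416
(5,2): OLD=1145478675100729/8796093022208 → NEW=255, ERR=-1097525045562311/8796093022208
(5,3): OLD=25848752543552489/281474976710656 → NEW=0, ERR=25848752543552489/281474976710656
(6,0): OLD=46792689431633951/281474976710656 → NEW=255, ERR=-24983429629583329/281474976710656
(6,1): OLD=568637138379203273/4503599627370496 → NEW=0, ERR=568637138379203273/4503599627370496
(6,2): OLD=17907878698574888495/72057594037927936 → NEW=255, ERR=-466807781096735185/72057594037927936
(6,3): OLD=264094261086868299849/1152921504606846976 → NEW=255, ERR=-29900722587877679031/1152921504606846976
Output grid:
  Row 0: ....  (4 black, running=4)
  Row 1: .#..  (3 black, running=7)
  Row 2: ..#.  (3 black, running=10)
  Row 3: #.#.  (2 black, running=12)
  Row 4: #.##  (1 black, running=13)
  Row 5: ###.  (1 black, running=14)
  Row 6: #.##  (1 black, running=15)

Answer: 15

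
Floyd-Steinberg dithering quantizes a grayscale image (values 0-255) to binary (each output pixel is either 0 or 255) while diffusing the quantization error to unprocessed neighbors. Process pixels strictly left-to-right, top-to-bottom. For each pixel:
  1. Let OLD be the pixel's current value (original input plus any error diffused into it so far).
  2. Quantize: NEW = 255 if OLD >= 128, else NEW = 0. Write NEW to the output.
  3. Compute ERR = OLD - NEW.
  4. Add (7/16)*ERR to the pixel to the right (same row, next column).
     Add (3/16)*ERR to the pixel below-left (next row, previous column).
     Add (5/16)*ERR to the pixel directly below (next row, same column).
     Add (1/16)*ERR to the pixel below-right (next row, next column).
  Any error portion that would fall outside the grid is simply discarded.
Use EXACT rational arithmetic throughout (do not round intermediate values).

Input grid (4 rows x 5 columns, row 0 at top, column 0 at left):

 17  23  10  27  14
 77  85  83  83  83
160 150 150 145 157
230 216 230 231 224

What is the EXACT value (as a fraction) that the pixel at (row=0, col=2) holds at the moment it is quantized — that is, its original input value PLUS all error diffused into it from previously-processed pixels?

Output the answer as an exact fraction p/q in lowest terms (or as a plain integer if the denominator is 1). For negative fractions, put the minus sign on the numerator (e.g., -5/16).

(0,0): OLD=17 → NEW=0, ERR=17
(0,1): OLD=487/16 → NEW=0, ERR=487/16
(0,2): OLD=5969/256 → NEW=0, ERR=5969/256
Target (0,2): original=10, with diffused error = 5969/256

Answer: 5969/256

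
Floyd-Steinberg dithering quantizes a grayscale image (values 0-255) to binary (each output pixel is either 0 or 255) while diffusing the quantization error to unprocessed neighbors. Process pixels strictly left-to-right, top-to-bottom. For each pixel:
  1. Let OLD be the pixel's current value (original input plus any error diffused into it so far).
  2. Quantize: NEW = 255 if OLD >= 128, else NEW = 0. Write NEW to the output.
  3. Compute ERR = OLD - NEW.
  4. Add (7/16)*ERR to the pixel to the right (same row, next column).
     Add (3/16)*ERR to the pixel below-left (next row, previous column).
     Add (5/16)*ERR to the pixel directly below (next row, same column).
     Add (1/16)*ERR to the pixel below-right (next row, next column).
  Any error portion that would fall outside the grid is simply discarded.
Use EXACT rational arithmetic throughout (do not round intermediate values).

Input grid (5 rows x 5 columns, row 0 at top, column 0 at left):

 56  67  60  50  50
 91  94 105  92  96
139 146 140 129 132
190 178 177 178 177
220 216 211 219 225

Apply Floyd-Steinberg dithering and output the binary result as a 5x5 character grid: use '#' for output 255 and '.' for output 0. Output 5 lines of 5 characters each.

(0,0): OLD=56 → NEW=0, ERR=56
(0,1): OLD=183/2 → NEW=0, ERR=183/2
(0,2): OLD=3201/32 → NEW=0, ERR=3201/32
(0,3): OLD=48007/512 → NEW=0, ERR=48007/512
(0,4): OLD=745649/8192 → NEW=0, ERR=745649/8192
(1,0): OLD=4021/32 → NEW=0, ERR=4021/32
(1,1): OLD=51155/256 → NEW=255, ERR=-14125/256
(1,2): OLD=1109359/8192 → NEW=255, ERR=-979601/8192
(1,3): OLD=3024595/32768 → NEW=0, ERR=3024595/32768
(1,4): OLD=89489241/524288 → NEW=255, ERR=-44204199/524288
(2,0): OLD=687809/4096 → NEW=255, ERR=-356671/4096
(2,1): OLD=9973691/131072 → NEW=0, ERR=9973691/131072
(2,2): OLD=314112177/2097152 → NEW=255, ERR=-220661583/2097152
(2,3): OLD=2970532803/33554432 → NEW=0, ERR=2970532803/33554432
(2,4): OLD=80612531605/536870912 → NEW=255, ERR=-56289550955/536870912
(3,0): OLD=371312593/2097152 → NEW=255, ERR=-163461167/2097152
(3,1): OLD=2390877853/16777216 → NEW=255, ERR=-1887312227/16777216
(3,2): OLD=62415716911/536870912 → NEW=0, ERR=62415716911/536870912
(3,3): OLD=247275372735/1073741824 → NEW=255, ERR=-26528792385/1073741824
(3,4): OLD=2387296839019/17179869184 → NEW=255, ERR=-1993569802901/17179869184
(4,0): OLD=46855416959/268435456 → NEW=255, ERR=-21595624321/268435456
(4,1): OLD=1396518267039/8589934592 → NEW=255, ERR=-793915053921/8589934592
(4,2): OLD=26832476280561/137438953472 → NEW=255, ERR=-8214456854799/137438953472
(4,3): OLD=375239216115487/2199023255552 → NEW=255, ERR=-185511714050273/2199023255552
(4,4): OLD=5287686080974169/35184372088832 → NEW=255, ERR=-3684328801677991/35184372088832
Row 0: .....
Row 1: .##.#
Row 2: #.#.#
Row 3: ##.##
Row 4: #####

Answer: .....
.##.#
#.#.#
##.##
#####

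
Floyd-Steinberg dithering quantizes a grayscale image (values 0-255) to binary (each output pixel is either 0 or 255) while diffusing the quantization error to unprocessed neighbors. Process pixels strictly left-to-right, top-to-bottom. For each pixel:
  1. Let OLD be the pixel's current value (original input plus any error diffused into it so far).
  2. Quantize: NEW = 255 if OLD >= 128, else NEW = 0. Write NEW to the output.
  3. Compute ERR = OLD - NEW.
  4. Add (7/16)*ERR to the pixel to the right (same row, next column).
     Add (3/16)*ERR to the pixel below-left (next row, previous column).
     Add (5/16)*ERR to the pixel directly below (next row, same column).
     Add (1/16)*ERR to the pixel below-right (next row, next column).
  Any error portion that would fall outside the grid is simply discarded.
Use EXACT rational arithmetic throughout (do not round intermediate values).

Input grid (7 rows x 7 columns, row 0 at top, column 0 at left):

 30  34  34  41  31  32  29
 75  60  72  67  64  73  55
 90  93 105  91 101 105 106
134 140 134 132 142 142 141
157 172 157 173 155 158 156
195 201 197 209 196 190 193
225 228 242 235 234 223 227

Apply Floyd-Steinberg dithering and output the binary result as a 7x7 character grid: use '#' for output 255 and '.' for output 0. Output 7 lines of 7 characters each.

Answer: .......
..#..#.
#..#.#.
.##.#.#
#.##.#.
#######
###.###

Derivation:
(0,0): OLD=30 → NEW=0, ERR=30
(0,1): OLD=377/8 → NEW=0, ERR=377/8
(0,2): OLD=6991/128 → NEW=0, ERR=6991/128
(0,3): OLD=132905/2048 → NEW=0, ERR=132905/2048
(0,4): OLD=1946143/32768 → NEW=0, ERR=1946143/32768
(0,5): OLD=30400217/524288 → NEW=0, ERR=30400217/524288
(0,6): OLD=456071151/8388608 → NEW=0, ERR=456071151/8388608
(1,0): OLD=11931/128 → NEW=0, ERR=11931/128
(1,1): OLD=130685/1024 → NEW=0, ERR=130685/1024
(1,2): OLD=5243393/32768 → NEW=255, ERR=-3112447/32768
(1,3): OLD=7900173/131072 → NEW=0, ERR=7900173/131072
(1,4): OLD=1038991527/8388608 → NEW=0, ERR=1038991527/8388608
(1,5): OLD=10684639127/67108864 → NEW=255, ERR=-6428121193/67108864
(1,6): OLD=36193025785/1073741824 → NEW=0, ERR=36193025785/1073741824
(2,0): OLD=2343855/16384 → NEW=255, ERR=-1834065/16384
(2,1): OLD=37708469/524288 → NEW=0, ERR=37708469/524288
(2,2): OLD=1057480159/8388608 → NEW=0, ERR=1057480159/8388608
(2,3): OLD=12232208935/67108864 → NEW=255, ERR=-4880551385/67108864
(2,4): OLD=50302125303/536870912 → NEW=0, ERR=50302125303/536870912
(2,5): OLD=2235436315933/17179869184 → NEW=255, ERR=-2145430325987/17179869184
(2,6): OLD=15368888891547/274877906944 → NEW=0, ERR=15368888891547/274877906944
(3,0): OLD=943748479/8388608 → NEW=0, ERR=943748479/8388608
(3,1): OLD=15323398995/67108864 → NEW=255, ERR=-1789361325/67108864
(3,2): OLD=81920055689/536870912 → NEW=255, ERR=-54982026871/536870912
(3,3): OLD=193090057183/2147483648 → NEW=0, ERR=193090057183/2147483648
(3,4): OLD=50208333904255/274877906944 → NEW=255, ERR=-19885532366465/274877906944
(3,5): OLD=192775403381165/2199023255552 → NEW=0, ERR=192775403381165/2199023255552
(3,6): OLD=6650564762129011/35184372088832 → NEW=255, ERR=-2321450120523149/35184372088832
(4,0): OLD=200959321553/1073741824 → NEW=255, ERR=-72844843567/1073741824
(4,1): OLD=2092782332765/17179869184 → NEW=0, ERR=2092782332765/17179869184
(4,2): OLD=53184268293395/274877906944 → NEW=255, ERR=-16909597977325/274877906944
(4,3): OLD=339132551159745/2199023255552 → NEW=255, ERR=-221618379006015/2199023255552
(4,4): OLD=1941439077383571/17592186044416 → NEW=0, ERR=1941439077383571/17592186044416
(4,5): OLD=122038573489953523/562949953421312 → NEW=255, ERR=-21513664632481037/562949953421312
(4,6): OLD=1118161924935953813/9007199254740992 → NEW=0, ERR=1118161924935953813/9007199254740992
(5,0): OLD=54051951367015/274877906944 → NEW=255, ERR=-16041914903705/274877906944
(5,1): OLD=434879728571021/2199023255552 → NEW=255, ERR=-125871201594739/2199023255552
(5,2): OLD=2488429986409803/17592186044416 → NEW=255, ERR=-1997577454916277/17592186044416
(5,3): OLD=20361297874737239/140737488355328 → NEW=255, ERR=-15526761655871401/140737488355328
(5,4): OLD=1520016681023223613/9007199254740992 → NEW=255, ERR=-776819128935729347/9007199254740992
(5,5): OLD=12285780621846138541/72057594037927936 → NEW=255, ERR=-6088905857825485139/72057594037927936
(5,6): OLD=221864237308823650179/1152921504606846976 → NEW=255, ERR=-72130746365922328701/1152921504606846976
(6,0): OLD=6897193519054783/35184372088832 → NEW=255, ERR=-2074821363597377/35184372088832
(6,1): OLD=89720313870126475/562949953421312 → NEW=255, ERR=-53831924252308085/562949953421312
(6,2): OLD=1264762189615849153/9007199254740992 → NEW=255, ERR=-1032073620343103807/9007199254740992
(6,3): OLD=9160386540910616543/72057594037927936 → NEW=0, ERR=9160386540910616543/72057594037927936
(6,4): OLD=34577144145708090197/144115188075855872 → NEW=255, ERR=-2172228813635157163/144115188075855872
(6,5): OLD=3189041558646082055601/18446744073709551616 → NEW=255, ERR=-1514878180149853606479/18446744073709551616
(6,6): OLD=49065207605787005732295/295147905179352825856 → NEW=255, ERR=-26197508214947964860985/295147905179352825856
Row 0: .......
Row 1: ..#..#.
Row 2: #..#.#.
Row 3: .##.#.#
Row 4: #.##.#.
Row 5: #######
Row 6: ###.###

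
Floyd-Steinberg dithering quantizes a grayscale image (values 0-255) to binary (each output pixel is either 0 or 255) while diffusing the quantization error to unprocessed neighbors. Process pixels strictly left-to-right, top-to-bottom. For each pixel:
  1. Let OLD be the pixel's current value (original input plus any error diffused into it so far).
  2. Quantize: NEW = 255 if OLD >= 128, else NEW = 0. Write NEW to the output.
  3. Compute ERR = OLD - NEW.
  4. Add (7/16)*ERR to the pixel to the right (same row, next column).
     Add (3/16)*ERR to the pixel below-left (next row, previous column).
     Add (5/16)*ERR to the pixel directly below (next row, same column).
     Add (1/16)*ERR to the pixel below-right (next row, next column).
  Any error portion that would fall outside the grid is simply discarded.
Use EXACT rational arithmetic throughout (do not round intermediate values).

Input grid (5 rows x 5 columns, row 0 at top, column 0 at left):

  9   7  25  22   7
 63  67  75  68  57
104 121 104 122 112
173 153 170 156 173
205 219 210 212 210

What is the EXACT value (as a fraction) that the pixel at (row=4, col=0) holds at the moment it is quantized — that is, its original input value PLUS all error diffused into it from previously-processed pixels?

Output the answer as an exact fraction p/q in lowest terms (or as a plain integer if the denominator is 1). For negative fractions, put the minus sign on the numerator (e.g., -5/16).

(0,0): OLD=9 → NEW=0, ERR=9
(0,1): OLD=175/16 → NEW=0, ERR=175/16
(0,2): OLD=7625/256 → NEW=0, ERR=7625/256
(0,3): OLD=143487/4096 → NEW=0, ERR=143487/4096
(0,4): OLD=1463161/65536 → NEW=0, ERR=1463161/65536
(1,0): OLD=17373/256 → NEW=0, ERR=17373/256
(1,1): OLD=217611/2048 → NEW=0, ERR=217611/2048
(1,2): OLD=9047015/65536 → NEW=255, ERR=-7664665/65536
(1,3): OLD=8867739/262144 → NEW=0, ERR=8867739/262144
(1,4): OLD=339595889/4194304 → NEW=0, ERR=339595889/4194304
(2,0): OLD=4755625/32768 → NEW=255, ERR=-3600215/32768
(2,1): OLD=92745939/1048576 → NEW=0, ERR=92745939/1048576
(2,2): OLD=1998708537/16777216 → NEW=0, ERR=1998708537/16777216
(2,3): OLD=51690758299/268435456 → NEW=255, ERR=-16760282981/268435456
(2,4): OLD=481465605501/4294967296 → NEW=0, ERR=481465605501/4294967296
(3,0): OLD=2604661785/16777216 → NEW=255, ERR=-1673528295/16777216
(3,1): OLD=20464208677/134217728 → NEW=255, ERR=-13761311963/134217728
(3,2): OLD=670844867239/4294967296 → NEW=255, ERR=-424371793241/4294967296
(3,3): OLD=1045609922703/8589934592 → NEW=0, ERR=1045609922703/8589934592
(3,4): OLD=35374535409195/137438953472 → NEW=255, ERR=327602273835/137438953472
(4,0): OLD=332009080151/2147483648 → NEW=255, ERR=-215599250089/2147483648
Target (4,0): original=205, with diffused error = 332009080151/2147483648

Answer: 332009080151/2147483648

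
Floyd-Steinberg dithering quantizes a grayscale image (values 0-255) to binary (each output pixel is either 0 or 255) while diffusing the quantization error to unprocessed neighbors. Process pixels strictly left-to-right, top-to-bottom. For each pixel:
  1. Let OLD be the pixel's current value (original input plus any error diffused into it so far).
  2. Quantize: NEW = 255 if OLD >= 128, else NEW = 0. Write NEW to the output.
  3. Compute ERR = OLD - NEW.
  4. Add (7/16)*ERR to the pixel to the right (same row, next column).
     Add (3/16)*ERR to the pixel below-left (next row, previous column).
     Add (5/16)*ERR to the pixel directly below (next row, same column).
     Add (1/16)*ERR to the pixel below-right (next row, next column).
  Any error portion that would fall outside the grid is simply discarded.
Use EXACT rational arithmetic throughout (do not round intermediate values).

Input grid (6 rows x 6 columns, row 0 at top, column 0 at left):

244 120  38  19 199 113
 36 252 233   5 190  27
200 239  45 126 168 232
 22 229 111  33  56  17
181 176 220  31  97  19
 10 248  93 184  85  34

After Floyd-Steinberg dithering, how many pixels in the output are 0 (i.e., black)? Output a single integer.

Answer: 19

Derivation:
(0,0): OLD=244 → NEW=255, ERR=-11
(0,1): OLD=1843/16 → NEW=0, ERR=1843/16
(0,2): OLD=22629/256 → NEW=0, ERR=22629/256
(0,3): OLD=236227/4096 → NEW=0, ERR=236227/4096
(0,4): OLD=14695253/65536 → NEW=255, ERR=-2016427/65536
(0,5): OLD=104374099/1048576 → NEW=0, ERR=104374099/1048576
(1,0): OLD=13865/256 → NEW=0, ERR=13865/256
(1,1): OLD=670879/2048 → NEW=255, ERR=148639/2048
(1,2): OLD=20341643/65536 → NEW=255, ERR=3629963/65536
(1,3): OLD=12323631/262144 → NEW=0, ERR=12323631/262144
(1,4): OLD=3745014957/16777216 → NEW=255, ERR=-533175123/16777216
(1,5): OLD=11349254059/268435456 → NEW=0, ERR=11349254059/268435456
(2,0): OLD=7554117/32768 → NEW=255, ERR=-801723/32768
(2,1): OLD=277607111/1048576 → NEW=255, ERR=10220231/1048576
(2,2): OLD=1340900117/16777216 → NEW=0, ERR=1340900117/16777216
(2,3): OLD=23241237677/134217728 → NEW=255, ERR=-10984282963/134217728
(2,4): OLD=571787694727/4294967296 → NEW=255, ERR=-523428965753/4294967296
(2,5): OLD=13050363335713/68719476736 → NEW=255, ERR=-4473103231967/68719476736
(3,0): OLD=271483765/16777216 → NEW=0, ERR=271483765/16777216
(3,1): OLD=33900971217/134217728 → NEW=255, ERR=-324549423/134217728
(3,2): OLD=129045092163/1073741824 → NEW=0, ERR=129045092163/1073741824
(3,3): OLD=2896503571465/68719476736 → NEW=0, ERR=2896503571465/68719476736
(3,4): OLD=10465298161257/549755813888 → NEW=0, ERR=10465298161257/549755813888
(3,5): OLD=-23132368388729/8796093022208 → NEW=0, ERR=-23132368388729/8796093022208
(4,0): OLD=398580242619/2147483648 → NEW=255, ERR=-149028087621/2147483648
(4,1): OLD=5787173860479/34359738368 → NEW=255, ERR=-2974559423361/34359738368
(4,2): OLD=250066497085645/1099511627776 → NEW=255, ERR=-30308967997235/1099511627776
(4,3): OLD=759849240455905/17592186044416 → NEW=0, ERR=759849240455905/17592186044416
(4,4): OLD=34899175833888753/281474976710656 → NEW=0, ERR=34899175833888753/281474976710656
(4,5): OLD=331519677473627639/4503599627370496 → NEW=0, ERR=331519677473627639/4503599627370496
(5,0): OLD=-15348367140883/549755813888 → NEW=0, ERR=-15348367140883/549755813888
(5,1): OLD=3504826206451389/17592186044416 → NEW=255, ERR=-981181234874691/17592186044416
(5,2): OLD=8820380023398127/140737488355328 → NEW=0, ERR=8820380023398127/140737488355328
(5,3): OLD=1109874022694591541/4503599627370496 → NEW=255, ERR=-38543882284884939/4503599627370496
(5,4): OLD=1229512852739796853/9007199254740992 → NEW=255, ERR=-1067322957219156107/9007199254740992
(5,5): OLD=1860626095465723385/144115188075855872 → NEW=0, ERR=1860626095465723385/144115188075855872
Output grid:
  Row 0: #...#.  (4 black, running=4)
  Row 1: .##.#.  (3 black, running=7)
  Row 2: ##.###  (1 black, running=8)
  Row 3: .#....  (5 black, running=13)
  Row 4: ###...  (3 black, running=16)
  Row 5: .#.##.  (3 black, running=19)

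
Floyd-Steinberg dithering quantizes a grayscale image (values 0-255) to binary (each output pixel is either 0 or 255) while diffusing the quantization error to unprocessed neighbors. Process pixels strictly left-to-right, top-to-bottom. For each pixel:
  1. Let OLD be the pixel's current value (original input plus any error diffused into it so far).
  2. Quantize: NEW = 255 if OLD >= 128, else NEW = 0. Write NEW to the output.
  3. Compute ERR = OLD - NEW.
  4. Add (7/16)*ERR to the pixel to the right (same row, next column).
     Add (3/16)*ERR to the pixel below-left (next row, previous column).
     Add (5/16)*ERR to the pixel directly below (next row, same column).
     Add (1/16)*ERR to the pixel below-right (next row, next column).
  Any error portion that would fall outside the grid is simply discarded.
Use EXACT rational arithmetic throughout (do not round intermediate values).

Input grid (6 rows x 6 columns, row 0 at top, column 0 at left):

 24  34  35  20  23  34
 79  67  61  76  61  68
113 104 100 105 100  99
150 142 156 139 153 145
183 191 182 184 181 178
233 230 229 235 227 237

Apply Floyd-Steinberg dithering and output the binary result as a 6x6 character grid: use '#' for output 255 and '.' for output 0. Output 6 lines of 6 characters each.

(0,0): OLD=24 → NEW=0, ERR=24
(0,1): OLD=89/2 → NEW=0, ERR=89/2
(0,2): OLD=1743/32 → NEW=0, ERR=1743/32
(0,3): OLD=22441/512 → NEW=0, ERR=22441/512
(0,4): OLD=345503/8192 → NEW=0, ERR=345503/8192
(0,5): OLD=6874969/131072 → NEW=0, ERR=6874969/131072
(1,0): OLD=3035/32 → NEW=0, ERR=3035/32
(1,1): OLD=34333/256 → NEW=255, ERR=-30947/256
(1,2): OLD=296001/8192 → NEW=0, ERR=296001/8192
(1,3): OLD=3827869/32768 → NEW=0, ERR=3827869/32768
(1,4): OLD=289116647/2097152 → NEW=255, ERR=-245657113/2097152
(1,5): OLD=1200547873/33554432 → NEW=0, ERR=1200547873/33554432
(2,0): OLD=491407/4096 → NEW=0, ERR=491407/4096
(2,1): OLD=17224629/131072 → NEW=255, ERR=-16198731/131072
(2,2): OLD=150093727/2097152 → NEW=0, ERR=150093727/2097152
(2,3): OLD=2568797223/16777216 → NEW=255, ERR=-1709392857/16777216
(2,4): OLD=17624403637/536870912 → NEW=0, ERR=17624403637/536870912
(2,5): OLD=1006929958979/8589934592 → NEW=0, ERR=1006929958979/8589934592
(3,0): OLD=344601727/2097152 → NEW=255, ERR=-190172033/2097152
(3,1): OLD=1419754099/16777216 → NEW=0, ERR=1419754099/16777216
(3,2): OLD=25308171385/134217728 → NEW=255, ERR=-8917349255/134217728
(3,3): OLD=762109477051/8589934592 → NEW=0, ERR=762109477051/8589934592
(3,4): OLD=14959229622843/68719476736 → NEW=255, ERR=-2564236944837/68719476736
(3,5): OLD=184012649438357/1099511627776 → NEW=255, ERR=-96362815644523/1099511627776
(4,0): OLD=45776069425/268435456 → NEW=255, ERR=-22674971855/268435456
(4,1): OLD=697348162717/4294967296 → NEW=255, ERR=-397868497763/4294967296
(4,2): OLD=19603421331463/137438953472 → NEW=255, ERR=-15443511803897/137438953472
(4,3): OLD=332967667252227/2199023255552 → NEW=255, ERR=-227783262913533/2199023255552
(4,4): OLD=3980533728767859/35184372088832 → NEW=0, ERR=3980533728767859/35184372088832
(4,5): OLD=111337887991488325/562949953421312 → NEW=255, ERR=-32214350130946235/562949953421312
(5,0): OLD=13004034837799/68719476736 → NEW=255, ERR=-4519431729881/68719476736
(5,1): OLD=320904223915095/2199023255552 → NEW=255, ERR=-239846706250665/2199023255552
(5,2): OLD=2127877430340429/17592186044416 → NEW=0, ERR=2127877430340429/17592186044416
(5,3): OLD=151848924210197631/562949953421312 → NEW=255, ERR=8296686087763071/562949953421312
(5,4): OLD=283274770755409031/1125899906842624 → NEW=255, ERR=-3829705489460089/1125899906842624
(5,5): OLD=4047838086332118723/18014398509481984 → NEW=255, ERR=-545833533585787197/18014398509481984
Row 0: ......
Row 1: .#..#.
Row 2: .#.#..
Row 3: #.#.##
Row 4: ####.#
Row 5: ##.###

Answer: ......
.#..#.
.#.#..
#.#.##
####.#
##.###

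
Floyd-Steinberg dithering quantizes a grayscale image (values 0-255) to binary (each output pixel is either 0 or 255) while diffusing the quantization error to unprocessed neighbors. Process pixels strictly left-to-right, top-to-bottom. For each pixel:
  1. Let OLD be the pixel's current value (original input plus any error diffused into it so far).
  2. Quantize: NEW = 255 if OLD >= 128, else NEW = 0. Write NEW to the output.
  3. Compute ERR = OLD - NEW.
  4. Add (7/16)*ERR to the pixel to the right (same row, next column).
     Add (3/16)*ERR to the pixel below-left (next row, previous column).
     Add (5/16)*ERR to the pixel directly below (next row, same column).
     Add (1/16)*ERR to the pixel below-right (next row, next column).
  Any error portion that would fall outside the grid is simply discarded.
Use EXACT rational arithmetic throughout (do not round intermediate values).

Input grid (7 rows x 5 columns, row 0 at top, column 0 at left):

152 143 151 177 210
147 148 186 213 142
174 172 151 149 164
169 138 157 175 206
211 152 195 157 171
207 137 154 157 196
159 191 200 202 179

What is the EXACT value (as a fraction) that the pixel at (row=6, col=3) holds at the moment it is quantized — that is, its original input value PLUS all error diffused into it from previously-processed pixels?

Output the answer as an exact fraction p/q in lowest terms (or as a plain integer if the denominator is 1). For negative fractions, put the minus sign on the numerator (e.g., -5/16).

Answer: 206882187362795709667/1152921504606846976

Derivation:
(0,0): OLD=152 → NEW=255, ERR=-103
(0,1): OLD=1567/16 → NEW=0, ERR=1567/16
(0,2): OLD=49625/256 → NEW=255, ERR=-15655/256
(0,3): OLD=615407/4096 → NEW=255, ERR=-429073/4096
(0,4): OLD=10759049/65536 → NEW=255, ERR=-5952631/65536
(1,0): OLD=34093/256 → NEW=255, ERR=-31187/256
(1,1): OLD=219963/2048 → NEW=0, ERR=219963/2048
(1,2): OLD=13130711/65536 → NEW=255, ERR=-3580969/65536
(1,3): OLD=35522123/262144 → NEW=255, ERR=-31324597/262144
(1,4): OLD=229805697/4194304 → NEW=0, ERR=229805697/4194304
(2,0): OLD=5114041/32768 → NEW=255, ERR=-3241799/32768
(2,1): OLD=151437187/1048576 → NEW=255, ERR=-115949693/1048576
(2,2): OLD=1171960137/16777216 → NEW=0, ERR=1171960137/16777216
(2,3): OLD=40017673163/268435456 → NEW=255, ERR=-28433368117/268435456
(2,4): OLD=546802495437/4294967296 → NEW=0, ERR=546802495437/4294967296
(3,0): OLD=1968812585/16777216 → NEW=0, ERR=1968812585/16777216
(3,1): OLD=21702942453/134217728 → NEW=255, ERR=-12522578187/134217728
(3,2): OLD=477767356055/4294967296 → NEW=0, ERR=477767356055/4294967296
(3,3): OLD=1879504969151/8589934592 → NEW=255, ERR=-310928351809/8589934592
(3,4): OLD=30694083127195/137438953472 → NEW=255, ERR=-4352850008165/137438953472
(4,0): OLD=494303818567/2147483648 → NEW=255, ERR=-53304511673/2147483648
(4,1): OLD=9632802880455/68719476736 → NEW=255, ERR=-7890663687225/68719476736
(4,2): OLD=183517669614985/1099511627776 → NEW=255, ERR=-96857795467895/1099511627776
(4,3): OLD=1902814538494407/17592186044416 → NEW=0, ERR=1902814538494407/17592186044416
(4,4): OLD=58029317517252593/281474976710656 → NEW=255, ERR=-13746801543964687/281474976710656
(5,0): OLD=195398194020277/1099511627776 → NEW=255, ERR=-84977271062603/1099511627776
(5,1): OLD=433085099644255/8796093022208 → NEW=0, ERR=433085099644255/8796093022208
(5,2): OLD=45350147882582615/281474976710656 → NEW=255, ERR=-26425971178634665/281474976710656
(5,3): OLD=152068126513650649/1125899906842624 → NEW=255, ERR=-135036349731218471/1125899906842624
(5,4): OLD=2432411759324287875/18014398509481984 → NEW=255, ERR=-2161259860593618045/18014398509481984
(6,0): OLD=20277425104925797/140737488355328 → NEW=255, ERR=-15610634425682843/140737488355328
(6,1): OLD=609900167883355371/4503599627370496 → NEW=255, ERR=-538517737096121109/4503599627370496
(6,2): OLD=7129120327865203145/72057594037927936 → NEW=0, ERR=7129120327865203145/72057594037927936
(6,3): OLD=206882187362795709667/1152921504606846976 → NEW=255, ERR=-87112796311950269213/1152921504606846976
Target (6,3): original=202, with diffused error = 206882187362795709667/1152921504606846976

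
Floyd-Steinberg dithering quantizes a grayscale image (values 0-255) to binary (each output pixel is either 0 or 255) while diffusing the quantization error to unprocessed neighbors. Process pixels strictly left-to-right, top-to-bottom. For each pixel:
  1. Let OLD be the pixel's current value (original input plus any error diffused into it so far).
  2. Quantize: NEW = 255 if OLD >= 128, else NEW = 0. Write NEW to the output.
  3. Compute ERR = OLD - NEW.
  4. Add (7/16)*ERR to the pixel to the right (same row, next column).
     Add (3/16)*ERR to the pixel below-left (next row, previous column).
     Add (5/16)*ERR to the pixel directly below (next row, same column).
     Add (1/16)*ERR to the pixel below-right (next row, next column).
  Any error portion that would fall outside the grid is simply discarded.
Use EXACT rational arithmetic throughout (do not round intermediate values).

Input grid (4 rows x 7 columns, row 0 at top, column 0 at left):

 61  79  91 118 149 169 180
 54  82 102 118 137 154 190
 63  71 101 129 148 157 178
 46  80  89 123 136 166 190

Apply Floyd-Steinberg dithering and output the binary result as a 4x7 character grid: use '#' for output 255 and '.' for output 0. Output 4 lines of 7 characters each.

Answer: ..#.##.
.#.#.##
...#.#.
.#.#.##

Derivation:
(0,0): OLD=61 → NEW=0, ERR=61
(0,1): OLD=1691/16 → NEW=0, ERR=1691/16
(0,2): OLD=35133/256 → NEW=255, ERR=-30147/256
(0,3): OLD=272299/4096 → NEW=0, ERR=272299/4096
(0,4): OLD=11670957/65536 → NEW=255, ERR=-5040723/65536
(0,5): OLD=141924283/1048576 → NEW=255, ERR=-125462597/1048576
(0,6): OLD=2141660701/16777216 → NEW=0, ERR=2141660701/16777216
(1,0): OLD=23777/256 → NEW=0, ERR=23777/256
(1,1): OLD=281383/2048 → NEW=255, ERR=-240857/2048
(1,2): OLD=2150707/65536 → NEW=0, ERR=2150707/65536
(1,3): OLD=34432759/262144 → NEW=255, ERR=-32413961/262144
(1,4): OLD=680950597/16777216 → NEW=0, ERR=680950597/16777216
(1,5): OLD=20601631829/134217728 → NEW=255, ERR=-13623888811/134217728
(1,6): OLD=382261887067/2147483648 → NEW=255, ERR=-165346443173/2147483648
(2,0): OLD=2292893/32768 → NEW=0, ERR=2292893/32768
(2,1): OLD=80551311/1048576 → NEW=0, ERR=80551311/1048576
(2,2): OLD=1918128237/16777216 → NEW=0, ERR=1918128237/16777216
(2,3): OLD=20138018373/134217728 → NEW=255, ERR=-14087502267/134217728
(2,4): OLD=94492736725/1073741824 → NEW=0, ERR=94492736725/1073741824
(2,5): OLD=5218588479943/34359738368 → NEW=255, ERR=-3543144803897/34359738368
(2,6): OLD=56339090255329/549755813888 → NEW=0, ERR=56339090255329/549755813888
(3,0): OLD=1380268749/16777216 → NEW=0, ERR=1380268749/16777216
(3,1): OLD=22254584265/134217728 → NEW=255, ERR=-11970936375/134217728
(3,2): OLD=76051340267/1073741824 → NEW=0, ERR=76051340267/1073741824
(3,3): OLD=622055404541/4294967296 → NEW=255, ERR=-473161255939/4294967296
(3,4): OLD=49152763240141/549755813888 → NEW=0, ERR=49152763240141/549755813888
(3,5): OLD=869083376012471/4398046511104 → NEW=255, ERR=-252418484319049/4398046511104
(3,6): OLD=13403173078837161/70368744177664 → NEW=255, ERR=-4540856686467159/70368744177664
Row 0: ..#.##.
Row 1: .#.#.##
Row 2: ...#.#.
Row 3: .#.#.##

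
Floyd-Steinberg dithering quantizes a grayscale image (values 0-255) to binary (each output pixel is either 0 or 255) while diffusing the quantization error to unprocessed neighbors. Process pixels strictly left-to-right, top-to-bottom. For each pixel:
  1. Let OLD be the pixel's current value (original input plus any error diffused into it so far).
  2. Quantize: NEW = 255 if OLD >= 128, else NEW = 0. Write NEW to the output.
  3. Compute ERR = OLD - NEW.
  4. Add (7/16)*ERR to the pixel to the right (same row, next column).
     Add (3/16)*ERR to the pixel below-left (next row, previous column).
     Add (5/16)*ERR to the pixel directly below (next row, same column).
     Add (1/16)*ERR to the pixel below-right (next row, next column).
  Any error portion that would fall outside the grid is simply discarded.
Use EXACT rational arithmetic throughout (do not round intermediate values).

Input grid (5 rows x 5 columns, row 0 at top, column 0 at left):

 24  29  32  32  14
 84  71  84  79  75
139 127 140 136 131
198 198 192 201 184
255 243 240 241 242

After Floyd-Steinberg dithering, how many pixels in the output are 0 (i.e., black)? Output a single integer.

Answer: 11

Derivation:
(0,0): OLD=24 → NEW=0, ERR=24
(0,1): OLD=79/2 → NEW=0, ERR=79/2
(0,2): OLD=1577/32 → NEW=0, ERR=1577/32
(0,3): OLD=27423/512 → NEW=0, ERR=27423/512
(0,4): OLD=306649/8192 → NEW=0, ERR=306649/8192
(1,0): OLD=3165/32 → NEW=0, ERR=3165/32
(1,1): OLD=35163/256 → NEW=255, ERR=-30117/256
(1,2): OLD=495143/8192 → NEW=0, ERR=495143/8192
(1,3): OLD=4334547/32768 → NEW=255, ERR=-4021293/32768
(1,4): OLD=19060601/524288 → NEW=0, ERR=19060601/524288
(2,0): OLD=605593/4096 → NEW=255, ERR=-438887/4096
(2,1): OLD=7978675/131072 → NEW=0, ERR=7978675/131072
(2,2): OLD=325388025/2097152 → NEW=255, ERR=-209385735/2097152
(2,3): OLD=2166372667/33554432 → NEW=0, ERR=2166372667/33554432
(2,4): OLD=87476286429/536870912 → NEW=255, ERR=-49425796131/536870912
(3,0): OLD=368950201/2097152 → NEW=255, ERR=-165823559/2097152
(3,1): OLD=2634219637/16777216 → NEW=255, ERR=-1643970443/16777216
(3,2): OLD=71854428903/536870912 → NEW=255, ERR=-65047653657/536870912
(3,3): OLD=155334119275/1073741824 → NEW=255, ERR=-118470045845/1073741824
(3,4): OLD=1906871572975/17179869184 → NEW=0, ERR=1906871572975/17179869184
(4,0): OLD=56886187591/268435456 → NEW=255, ERR=-11564853689/268435456
(4,1): OLD=1424817091255/8589934592 → NEW=255, ERR=-765616229705/8589934592
(4,2): OLD=18737228965689/137438953472 → NEW=255, ERR=-16309704169671/137438953472
(4,3): OLD=369088564474743/2199023255552 → NEW=255, ERR=-191662365691017/2199023255552
(4,4): OLD=8150752638473665/35184372088832 → NEW=255, ERR=-821262244178495/35184372088832
Output grid:
  Row 0: .....  (5 black, running=5)
  Row 1: .#.#.  (3 black, running=8)
  Row 2: #.#.#  (2 black, running=10)
  Row 3: ####.  (1 black, running=11)
  Row 4: #####  (0 black, running=11)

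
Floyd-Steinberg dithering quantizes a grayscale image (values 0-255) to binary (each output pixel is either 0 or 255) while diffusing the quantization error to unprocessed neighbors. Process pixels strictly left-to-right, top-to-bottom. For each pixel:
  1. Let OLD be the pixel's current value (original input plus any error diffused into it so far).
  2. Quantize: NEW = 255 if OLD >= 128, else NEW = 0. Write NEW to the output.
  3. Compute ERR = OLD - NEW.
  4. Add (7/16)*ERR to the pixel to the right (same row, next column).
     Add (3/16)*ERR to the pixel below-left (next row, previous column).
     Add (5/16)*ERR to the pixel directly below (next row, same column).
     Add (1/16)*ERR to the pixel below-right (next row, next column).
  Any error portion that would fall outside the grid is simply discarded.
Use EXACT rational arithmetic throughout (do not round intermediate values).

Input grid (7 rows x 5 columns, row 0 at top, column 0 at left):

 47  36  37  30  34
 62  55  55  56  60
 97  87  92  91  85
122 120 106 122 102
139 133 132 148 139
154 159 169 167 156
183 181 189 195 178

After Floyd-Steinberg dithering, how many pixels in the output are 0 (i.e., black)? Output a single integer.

(0,0): OLD=47 → NEW=0, ERR=47
(0,1): OLD=905/16 → NEW=0, ERR=905/16
(0,2): OLD=15807/256 → NEW=0, ERR=15807/256
(0,3): OLD=233529/4096 → NEW=0, ERR=233529/4096
(0,4): OLD=3862927/65536 → NEW=0, ERR=3862927/65536
(1,0): OLD=22347/256 → NEW=0, ERR=22347/256
(1,1): OLD=256781/2048 → NEW=0, ERR=256781/2048
(1,2): OLD=9396241/65536 → NEW=255, ERR=-7315439/65536
(1,3): OLD=10457469/262144 → NEW=0, ERR=10457469/262144
(1,4): OLD=417064919/4194304 → NEW=0, ERR=417064919/4194304
(2,0): OLD=4842719/32768 → NEW=255, ERR=-3513121/32768
(2,1): OLD=66901893/1048576 → NEW=0, ERR=66901893/1048576
(2,2): OLD=1683543503/16777216 → NEW=0, ERR=1683543503/16777216
(2,3): OLD=42690847741/268435456 → NEW=255, ERR=-25760193539/268435456
(2,4): OLD=328920087723/4294967296 → NEW=0, ERR=328920087723/4294967296
(3,0): OLD=1685426671/16777216 → NEW=0, ERR=1685426671/16777216
(3,1): OLD=26307152707/134217728 → NEW=255, ERR=-7918367933/134217728
(3,2): OLD=418939166545/4294967296 → NEW=0, ERR=418939166545/4294967296
(3,3): OLD=1334160280553/8589934592 → NEW=255, ERR=-856273040407/8589934592
(3,4): OLD=10489736655277/137438953472 → NEW=0, ERR=10489736655277/137438953472
(4,0): OLD=342162190113/2147483648 → NEW=255, ERR=-205446140127/2147483648
(4,1): OLD=6684792302241/68719476736 → NEW=0, ERR=6684792302241/68719476736
(4,2): OLD=200839456954255/1099511627776 → NEW=255, ERR=-79536008128625/1099511627776
(4,3): OLD=1857878838174881/17592186044416 → NEW=0, ERR=1857878838174881/17592186044416
(4,4): OLD=57089957902629095/281474976710656 → NEW=255, ERR=-14686161158588185/281474976710656
(5,0): OLD=156507785163907/1099511627776 → NEW=255, ERR=-123867679918973/1099511627776
(5,1): OLD=1060535378838857/8796093022208 → NEW=0, ERR=1060535378838857/8796093022208
(5,2): OLD=63338829061453201/281474976710656 → NEW=255, ERR=-8437289999764079/281474976710656
(5,3): OLD=194312678317455551/1125899906842624 → NEW=255, ERR=-92791797927413569/1125899906842624
(5,4): OLD=1985884604458723205/18014398509481984 → NEW=0, ERR=1985884604458723205/18014398509481984
(6,0): OLD=23981859308782675/140737488355328 → NEW=255, ERR=-11906200221825965/140737488355328
(6,1): OLD=761128394004164061/4503599627370496 → NEW=255, ERR=-387289510975312419/4503599627370496
(6,2): OLD=9662368035196598607/72057594037927936 → NEW=255, ERR=-8712318444475025073/72057594037927936
(6,3): OLD=155810757963802716965/1152921504606846976 → NEW=255, ERR=-138184225710943261915/1152921504606846976
(6,4): OLD=2856695137492817285187/18446744073709551616 → NEW=255, ERR=-1847224601303118376893/18446744073709551616
Output grid:
  Row 0: .....  (5 black, running=5)
  Row 1: ..#..  (4 black, running=9)
  Row 2: #..#.  (3 black, running=12)
  Row 3: .#.#.  (3 black, running=15)
  Row 4: #.#.#  (2 black, running=17)
  Row 5: #.##.  (2 black, running=19)
  Row 6: #####  (0 black, running=19)

Answer: 19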